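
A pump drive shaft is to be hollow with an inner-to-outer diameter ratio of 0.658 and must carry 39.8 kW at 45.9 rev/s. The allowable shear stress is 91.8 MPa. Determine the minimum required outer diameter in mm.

ω = 2π·45.9 = 288.4 rad/s, so T = P/ω = 39.8×10³ / 288.4 = 138.0 N·m.
For a hollow shaft with d_i/d_o = 0.658: τ_max = 16T/(π d_o³ (1−k⁴)), so d_o = [16T/(π τ_allow (1−k⁴))]^(1/3) = [16·138.0/(π·9.18×10^7·0.8125)]^(1/3) = 0.02112 m.

21.1 mm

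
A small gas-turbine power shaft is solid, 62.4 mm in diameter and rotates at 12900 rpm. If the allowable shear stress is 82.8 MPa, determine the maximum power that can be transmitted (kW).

J = πd⁴/32 = π(0.0624)⁴/32 = 1.488×10^-6 m⁴.
T_max = τ_allow·J/r = 8.28×10^7 × 1.488×10^-6 / 0.0312 = 3950 N·m.
ω = 2π·12900/60 = 1351 rad/s, so P_max = T_max·ω = 5.336×10^6 W.

5340 kW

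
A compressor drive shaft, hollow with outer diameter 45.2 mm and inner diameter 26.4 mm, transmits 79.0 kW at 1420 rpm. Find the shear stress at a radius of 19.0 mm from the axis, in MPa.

ω = 2π·1420/60 = 148.7 rad/s, so T = P/ω = 79.0×10³ / 148.7 = 531.3 N·m.
J = π(d_o⁴ − d_i⁴)/32 = π(0.0452⁴ − 0.0264⁴)/32 = 3.621×10^-7 m⁴.
Shear stress varies linearly with radius: τ = T·r/J = 531.3 × 0.0190 / 3.621×10^-7 = 2.788×10^7 Pa.

27.9 MPa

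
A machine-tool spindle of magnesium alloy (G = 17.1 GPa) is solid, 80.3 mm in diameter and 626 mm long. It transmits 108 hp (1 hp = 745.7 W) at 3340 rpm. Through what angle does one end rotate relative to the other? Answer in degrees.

0.118°

ω = 2π·3340/60 = 349.8 rad/s, so T = P/ω = 108×745.7 / 349.8 = 230.3 N·m.
J = πd⁴/32 = π(0.0803)⁴/32 = 4.082×10^-6 m⁴.
θ = T·L/(G·J) = 230.3 × 0.626 / (17.1×10⁹ × 4.082×10^-6) = 2.065×10^-3 rad.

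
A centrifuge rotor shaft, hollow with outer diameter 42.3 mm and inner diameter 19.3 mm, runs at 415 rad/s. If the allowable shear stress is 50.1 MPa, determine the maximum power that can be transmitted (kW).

296 kW

J = π(d_o⁴ − d_i⁴)/32 = π(0.0423⁴ − 0.0193⁴)/32 = 3.007×10^-7 m⁴.
T_max = τ_allow·J/r = 5.01×10^7 × 3.007×10^-7 / 0.0211 = 712.3 N·m.
ω = 415 rad/s, so P_max = T_max·ω = 2.956×10^5 W.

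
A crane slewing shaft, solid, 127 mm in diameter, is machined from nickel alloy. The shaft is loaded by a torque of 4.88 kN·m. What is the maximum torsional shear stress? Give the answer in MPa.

J = πd⁴/32 = π(0.127)⁴/32 = 2.554×10^-5 m⁴.
τ_max = T·r/J = 4880 × 0.0635 / 2.554×10^-5 = 1.213×10^7 Pa.

12.1 MPa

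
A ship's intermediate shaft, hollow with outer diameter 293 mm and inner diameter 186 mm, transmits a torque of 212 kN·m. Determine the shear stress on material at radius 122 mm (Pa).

J = π(d_o⁴ − d_i⁴)/32 = π(0.293⁴ − 0.186⁴)/32 = 6.060×10^-4 m⁴.
Shear stress varies linearly with radius: τ = T·r/J = 212000 × 0.122 / 6.060×10^-4 = 4.268×10^7 Pa.

4.27e7 Pa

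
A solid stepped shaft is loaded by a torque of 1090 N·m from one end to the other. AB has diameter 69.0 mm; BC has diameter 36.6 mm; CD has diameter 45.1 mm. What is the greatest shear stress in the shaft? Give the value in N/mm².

113 N/mm²

Under the same torque, τ_max = 16T/(πd³) is largest where d is smallest — segment BC (d = 36.6 mm).
τ_max = 16·1090/(π·(0.0366)³) = 1.132×10^8 Pa.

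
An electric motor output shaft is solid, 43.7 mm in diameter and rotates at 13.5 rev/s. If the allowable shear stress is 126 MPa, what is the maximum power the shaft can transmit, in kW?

175 kW

J = πd⁴/32 = π(0.0437)⁴/32 = 3.580×10^-7 m⁴.
T_max = τ_allow·J/r = 1.26×10^8 × 3.580×10^-7 / 0.0219 = 2065 N·m.
ω = 2π·13.5 = 84.82 rad/s, so P_max = T_max·ω = 1.751×10^5 W.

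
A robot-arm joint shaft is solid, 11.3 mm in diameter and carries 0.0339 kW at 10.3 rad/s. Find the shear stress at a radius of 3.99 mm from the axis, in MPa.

8.20 MPa

ω = 10.3 rad/s, so T = P/ω = 0.0339×10³ / 10.30 = 3.291 N·m.
J = πd⁴/32 = π(0.0113)⁴/32 = 1.601×10^-9 m⁴.
Shear stress varies linearly with radius: τ = T·r/J = 3.291 × 0.00399 / 1.601×10^-9 = 8.204×10^6 Pa.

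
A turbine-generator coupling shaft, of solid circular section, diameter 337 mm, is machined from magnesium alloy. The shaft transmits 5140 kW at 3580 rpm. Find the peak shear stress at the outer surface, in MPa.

1.82 MPa

ω = 2π·3580/60 = 374.9 rad/s, so T = P/ω = 5140×10³ / 374.9 = 13710 N·m.
J = πd⁴/32 = π(0.337)⁴/32 = 1.266×10^-3 m⁴.
τ_max = T·r/J = 13710 × 0.169 / 1.266×10^-3 = 1.824×10^6 Pa.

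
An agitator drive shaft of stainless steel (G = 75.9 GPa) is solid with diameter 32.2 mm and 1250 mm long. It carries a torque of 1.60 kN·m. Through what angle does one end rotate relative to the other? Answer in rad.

J = πd⁴/32 = π(0.0322)⁴/32 = 1.055×10^-7 m⁴.
θ = T·L/(G·J) = 1600 × 1.25 / (75.9×10⁹ × 1.055×10^-7) = 0.2497 rad.

0.250 rad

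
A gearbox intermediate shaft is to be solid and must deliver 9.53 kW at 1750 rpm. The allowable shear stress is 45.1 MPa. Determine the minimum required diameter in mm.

ω = 2π·1750/60 = 183.3 rad/s, so T = P/ω = 9.53×10³ / 183.3 = 52.00 N·m.
For a solid shaft τ_max = 16T/(πd³), so d = (16T/(π τ_allow))^(1/3) = (16·52.00/(π·4.51×10^7))^(1/3) = 0.01804 m.

18.0 mm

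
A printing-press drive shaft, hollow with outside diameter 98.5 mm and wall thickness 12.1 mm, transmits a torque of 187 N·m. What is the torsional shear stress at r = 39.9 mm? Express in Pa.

J = π(d_o⁴ − d_i⁴)/32 = π(0.0985⁴ − 0.0743⁴)/32 = 6.250×10^-6 m⁴.
Shear stress varies linearly with radius: τ = T·r/J = 187.0 × 0.0399 / 6.250×10^-6 = 1.194×10^6 Pa.

1.19e6 Pa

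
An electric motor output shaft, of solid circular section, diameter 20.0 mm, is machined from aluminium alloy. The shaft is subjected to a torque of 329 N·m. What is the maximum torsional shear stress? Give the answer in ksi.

J = πd⁴/32 = π(0.0200)⁴/32 = 1.571×10^-8 m⁴.
τ_max = T·r/J = 329.0 × 0.0100 / 1.571×10^-8 = 2.094×10^8 Pa.

30.4 ksi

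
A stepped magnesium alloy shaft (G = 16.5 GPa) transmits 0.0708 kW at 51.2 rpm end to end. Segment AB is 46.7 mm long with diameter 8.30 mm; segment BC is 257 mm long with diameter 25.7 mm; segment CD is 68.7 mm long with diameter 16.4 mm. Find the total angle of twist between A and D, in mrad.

ω = 2π·51.2/60 = 5.362 rad/s, so T = P/ω = 0.0708×10³ / 5.362 = 13.20 N·m.
J_AB = π(0.00830)⁴/32 = 4.66×10^-10 m⁴; J_BC = π(0.0257)⁴/32 = 4.28×10^-8 m⁴; J_CD = π(0.0164)⁴/32 = 7.10×10^-9 m⁴.
θ = (T/G)·Σ L_i/J_i = (13.20/16.5×10⁹)·(0.0467/4.66×10^-10 + 0.257/4.28×10^-8 + 0.0687/7.10×10^-9) = 0.09276 rad.

92.8 mrad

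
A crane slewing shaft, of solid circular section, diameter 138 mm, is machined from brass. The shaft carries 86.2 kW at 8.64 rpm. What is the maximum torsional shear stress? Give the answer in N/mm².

ω = 2π·8.64/60 = 0.9048 rad/s, so T = P/ω = 86.2×10³ / 0.9048 = 95270 N·m.
J = πd⁴/32 = π(0.138)⁴/32 = 3.561×10^-5 m⁴.
τ_max = T·r/J = 95270 × 0.0690 / 3.561×10^-5 = 1.846×10^8 Pa.

185 N/mm²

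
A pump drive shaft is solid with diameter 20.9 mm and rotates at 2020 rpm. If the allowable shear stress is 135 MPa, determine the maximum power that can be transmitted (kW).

51.2 kW

J = πd⁴/32 = π(0.0209)⁴/32 = 1.873×10^-8 m⁴.
T_max = τ_allow·J/r = 1.35×10^8 × 1.873×10^-8 / 0.0104 = 242.0 N·m.
ω = 2π·2020/60 = 211.5 rad/s, so P_max = T_max·ω = 5.119×10^4 W.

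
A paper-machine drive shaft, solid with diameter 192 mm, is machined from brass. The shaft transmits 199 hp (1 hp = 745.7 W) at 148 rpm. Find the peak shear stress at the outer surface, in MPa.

6.89 MPa

ω = 2π·148/60 = 15.50 rad/s, so T = P/ω = 199×745.7 / 15.50 = 9575 N·m.
J = πd⁴/32 = π(0.192)⁴/32 = 1.334×10^-4 m⁴.
τ_max = T·r/J = 9575 × 0.0960 / 1.334×10^-4 = 6.890×10^6 Pa.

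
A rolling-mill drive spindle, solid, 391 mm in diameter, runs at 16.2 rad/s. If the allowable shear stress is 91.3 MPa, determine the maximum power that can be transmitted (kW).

J = πd⁴/32 = π(0.391)⁴/32 = 2.295×10^-3 m⁴.
T_max = τ_allow·J/r = 9.13×10^7 × 2.295×10^-3 / 0.196 = 1.072e6 N·m.
ω = 16.2 rad/s, so P_max = T_max·ω = 1.736×10^7 W.

17400 kW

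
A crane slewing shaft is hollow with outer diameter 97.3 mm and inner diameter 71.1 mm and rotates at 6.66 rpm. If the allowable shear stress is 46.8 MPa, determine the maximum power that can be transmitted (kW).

4.22 kW

J = π(d_o⁴ − d_i⁴)/32 = π(0.0973⁴ − 0.0711⁴)/32 = 6.290×10^-6 m⁴.
T_max = τ_allow·J/r = 4.68×10^7 × 6.290×10^-6 / 0.0486 = 6051 N·m.
ω = 2π·6.66/60 = 0.6974 rad/s, so P_max = T_max·ω = 4220 W.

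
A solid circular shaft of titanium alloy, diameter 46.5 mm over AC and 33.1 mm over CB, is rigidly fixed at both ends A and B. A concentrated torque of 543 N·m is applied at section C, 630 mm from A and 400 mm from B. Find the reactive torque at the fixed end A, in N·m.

Compatibility: T_A·a/J_AC = T_B·b/J_CB with T_A + T_B = T₀.
J_AC = 4.59×10^-7 m⁴, J_CB = 1.18×10^-7 m⁴, so T_A = T₀·(J_AC/a)/((J_AC/a)+(J_CB/b)) = 386.6 N·m, T_B = 156.4 N·m.

387 N·m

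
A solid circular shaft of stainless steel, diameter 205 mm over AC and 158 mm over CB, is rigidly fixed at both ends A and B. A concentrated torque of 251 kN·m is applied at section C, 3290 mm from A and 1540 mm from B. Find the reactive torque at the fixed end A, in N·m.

Compatibility: T_A·a/J_AC = T_B·b/J_CB with T_A + T_B = T₀.
J_AC = 1.73×10^-4 m⁴, J_CB = 6.12×10^-5 m⁴, so T_A = T₀·(J_AC/a)/((J_AC/a)+(J_CB/b)) = 143100 N·m, T_B = 107900 N·m.

143000 N·m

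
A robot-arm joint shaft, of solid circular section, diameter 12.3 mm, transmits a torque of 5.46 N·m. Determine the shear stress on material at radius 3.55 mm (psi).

J = πd⁴/32 = π(0.0123)⁴/32 = 2.247×10^-9 m⁴.
Shear stress varies linearly with radius: τ = T·r/J = 5.460 × 0.00355 / 2.247×10^-9 = 8.626×10^6 Pa.

1250 psi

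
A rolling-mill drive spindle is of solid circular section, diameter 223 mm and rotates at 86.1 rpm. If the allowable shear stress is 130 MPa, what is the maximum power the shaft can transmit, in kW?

J = πd⁴/32 = π(0.223)⁴/32 = 2.428×10^-4 m⁴.
T_max = τ_allow·J/r = 1.30×10^8 × 2.428×10^-4 / 0.112 = 283100 N·m.
ω = 2π·86.1/60 = 9.016 rad/s, so P_max = T_max·ω = 2.552×10^6 W.

2550 kW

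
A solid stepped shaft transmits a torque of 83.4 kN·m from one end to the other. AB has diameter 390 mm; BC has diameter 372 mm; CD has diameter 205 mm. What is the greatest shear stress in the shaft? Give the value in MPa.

Under the same torque, τ_max = 16T/(πd³) is largest where d is smallest — segment CD (d = 205 mm).
τ_max = 16·83400/(π·(0.205)³) = 4.930×10^7 Pa.

49.3 MPa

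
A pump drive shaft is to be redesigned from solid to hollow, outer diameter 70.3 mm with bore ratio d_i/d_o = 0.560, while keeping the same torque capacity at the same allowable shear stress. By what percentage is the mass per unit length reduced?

Equal τ_max and T ⇒ the solid shaft needs d_s³ = d_o³(1−k⁴), so d_s = 70.3·(1−0.560⁴)^(1/3) = 67.92 mm.
Area ratio A_h/A_s = d_o²(1−k²)/d_s² = (1−k²)/(1−k⁴)^(2/3) = 0.7354.
Mass saving = 1 − 0.7354 = 26.5 %.

26.5 %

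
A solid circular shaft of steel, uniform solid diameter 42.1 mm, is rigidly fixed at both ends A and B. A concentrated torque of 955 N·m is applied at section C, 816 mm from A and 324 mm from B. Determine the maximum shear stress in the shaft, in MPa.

With uniform GJ and both ends fixed, compatibility θ_AC = θ_CB gives T_A·a = T_B·b, together with T_A + T_B = T₀.
T_A = T₀·b/(a+b) = 955.0·324/1140 = 271.4 N·m; T_B = 683.6 N·m.
τ in each portion: τ_AC = 1.85×10^7 Pa, τ_CB = 4.67×10^7 Pa; maximum is in CB.
τ_max = T_CB·r/J = 683.6·0.0210/3.08×10^-7 = 4.666×10^7 Pa.

46.7 MPa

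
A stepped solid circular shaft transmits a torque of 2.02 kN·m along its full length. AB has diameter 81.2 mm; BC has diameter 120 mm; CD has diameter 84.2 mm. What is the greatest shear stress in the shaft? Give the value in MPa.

Under the same torque, τ_max = 16T/(πd³) is largest where d is smallest — segment AB (d = 81.2 mm).
τ_max = 16·2020/(π·(0.0812)³) = 1.922×10^7 Pa.

19.2 MPa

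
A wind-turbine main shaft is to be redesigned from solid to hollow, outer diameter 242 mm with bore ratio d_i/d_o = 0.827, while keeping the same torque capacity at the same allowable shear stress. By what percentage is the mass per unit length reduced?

Equal τ_max and T ⇒ the solid shaft needs d_s³ = d_o³(1−k⁴), so d_s = 242·(1−0.827⁴)^(1/3) = 196.1 mm.
Area ratio A_h/A_s = d_o²(1−k²)/d_s² = (1−k²)/(1−k⁴)^(2/3) = 0.4813.
Mass saving = 1 − 0.4813 = 51.9 %.

51.9 %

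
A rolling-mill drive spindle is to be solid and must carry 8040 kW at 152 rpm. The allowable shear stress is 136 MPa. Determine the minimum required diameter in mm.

ω = 2π·152/60 = 15.92 rad/s, so T = P/ω = 8040×10³ / 15.92 = 505100 N·m.
For a solid shaft τ_max = 16T/(πd³), so d = (16T/(π τ_allow))^(1/3) = (16·505100/(π·1.36×10^8))^(1/3) = 0.2664 m.

266 mm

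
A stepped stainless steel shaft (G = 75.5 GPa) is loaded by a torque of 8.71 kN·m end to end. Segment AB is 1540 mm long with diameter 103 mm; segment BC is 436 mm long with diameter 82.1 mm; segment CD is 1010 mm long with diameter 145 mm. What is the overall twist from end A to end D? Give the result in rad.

0.0300 rad

J_AB = π(0.103)⁴/32 = 1.10×10^-5 m⁴; J_BC = π(0.0821)⁴/32 = 4.46×10^-6 m⁴; J_CD = π(0.145)⁴/32 = 4.34×10^-5 m⁴.
θ = (T/G)·Σ L_i/J_i = (8710/75.5×10⁹)·(1.54/1.10×10^-5 + 0.436/4.46×10^-6 + 1.01/4.34×10^-5) = 0.03004 rad.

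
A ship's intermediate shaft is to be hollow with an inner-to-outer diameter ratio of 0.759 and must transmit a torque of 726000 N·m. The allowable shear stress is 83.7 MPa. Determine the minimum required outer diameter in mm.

For a hollow shaft with d_i/d_o = 0.759: τ_max = 16T/(π d_o³ (1−k⁴)), so d_o = [16T/(π τ_allow (1−k⁴))]^(1/3) = [16·726000/(π·8.37×10^7·0.6681)]^(1/3) = 0.4044 m.

404 mm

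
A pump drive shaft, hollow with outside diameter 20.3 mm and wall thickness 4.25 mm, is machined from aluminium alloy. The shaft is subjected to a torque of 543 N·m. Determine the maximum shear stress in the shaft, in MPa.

J = π(d_o⁴ − d_i⁴)/32 = π(0.0203⁴ − 0.0118⁴)/32 = 1.477×10^-8 m⁴.
τ_max = T·r/J = 543.0 × 0.0102 / 1.477×10^-8 = 3.732×10^8 Pa.

373 MPa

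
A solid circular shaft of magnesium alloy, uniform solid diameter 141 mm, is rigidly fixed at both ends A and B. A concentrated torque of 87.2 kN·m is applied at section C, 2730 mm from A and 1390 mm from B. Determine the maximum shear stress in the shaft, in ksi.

15.2 ksi

With uniform GJ and both ends fixed, compatibility θ_AC = θ_CB gives T_A·a = T_B·b, together with T_A + T_B = T₀.
T_A = T₀·b/(a+b) = 87200·1390/4120 = 29420 N·m; T_B = 57780 N·m.
τ in each portion: τ_AC = 5.34×10^7 Pa, τ_CB = 1.05×10^8 Pa; maximum is in CB.
τ_max = T_CB·r/J = 57780·0.0705/3.88×10^-5 = 1.050×10^8 Pa.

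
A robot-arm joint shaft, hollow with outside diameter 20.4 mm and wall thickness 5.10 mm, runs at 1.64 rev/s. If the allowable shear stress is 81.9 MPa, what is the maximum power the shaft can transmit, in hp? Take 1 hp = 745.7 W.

J = π(d_o⁴ − d_i⁴)/32 = π(0.0204⁴ − 0.0102⁴)/32 = 1.594×10^-8 m⁴.
T_max = τ_allow·J/r = 8.19×10^7 × 1.594×10^-8 / 0.0102 = 128.0 N·m.
ω = 2π·1.64 = 10.30 rad/s, so P_max = T_max·ω = 1319 W.

1.77 hp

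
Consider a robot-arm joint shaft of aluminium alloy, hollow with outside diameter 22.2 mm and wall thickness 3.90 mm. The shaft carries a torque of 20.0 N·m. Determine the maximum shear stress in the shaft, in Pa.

1.13e7 Pa

J = π(d_o⁴ − d_i⁴)/32 = π(0.0222⁴ − 0.0144⁴)/32 = 1.962×10^-8 m⁴.
τ_max = T·r/J = 20.00 × 0.0111 / 1.962×10^-8 = 1.131×10^7 Pa.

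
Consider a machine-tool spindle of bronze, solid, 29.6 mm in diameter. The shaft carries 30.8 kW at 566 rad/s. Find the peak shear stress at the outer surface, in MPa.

ω = 566 rad/s, so T = P/ω = 30.8×10³ / 566.0 = 54.42 N·m.
J = πd⁴/32 = π(0.0296)⁴/32 = 7.536×10^-8 m⁴.
τ_max = T·r/J = 54.42 × 0.0148 / 7.536×10^-8 = 1.069×10^7 Pa.

10.7 MPa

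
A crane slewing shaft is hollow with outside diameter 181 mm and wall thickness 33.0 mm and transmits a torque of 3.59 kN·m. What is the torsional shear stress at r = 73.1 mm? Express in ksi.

J = π(d_o⁴ − d_i⁴)/32 = π(0.181⁴ − 0.115⁴)/32 = 8.820×10^-5 m⁴.
Shear stress varies linearly with radius: τ = T·r/J = 3590 × 0.0731 / 8.820×10^-5 = 2.975×10^6 Pa.

0.432 ksi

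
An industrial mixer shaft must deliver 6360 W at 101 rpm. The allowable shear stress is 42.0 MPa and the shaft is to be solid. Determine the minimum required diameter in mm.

ω = 2π·101/60 = 10.58 rad/s, so T = P/ω = 6360 / 10.58 = 601.3 N·m.
For a solid shaft τ_max = 16T/(πd³), so d = (16T/(π τ_allow))^(1/3) = (16·601.3/(π·4.20×10^7))^(1/3) = 0.04178 m.

41.8 mm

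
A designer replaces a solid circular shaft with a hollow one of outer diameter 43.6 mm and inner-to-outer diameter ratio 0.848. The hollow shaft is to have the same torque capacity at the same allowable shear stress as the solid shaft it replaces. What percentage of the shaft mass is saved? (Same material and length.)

54.4 %

Equal τ_max and T ⇒ the solid shaft needs d_s³ = d_o³(1−k⁴), so d_s = 43.6·(1−0.848⁴)^(1/3) = 34.21 mm.
Area ratio A_h/A_s = d_o²(1−k²)/d_s² = (1−k²)/(1−k⁴)^(2/3) = 0.4564.
Mass saving = 1 − 0.4564 = 54.4 %.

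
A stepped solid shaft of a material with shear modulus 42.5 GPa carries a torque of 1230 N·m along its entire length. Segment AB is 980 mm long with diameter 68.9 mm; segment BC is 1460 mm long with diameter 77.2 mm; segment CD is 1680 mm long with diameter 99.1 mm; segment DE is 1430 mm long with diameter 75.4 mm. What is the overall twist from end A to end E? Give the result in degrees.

2.47°

J_AB = π(0.0689)⁴/32 = 2.21×10^-6 m⁴; J_BC = π(0.0772)⁴/32 = 3.49×10^-6 m⁴; J_CD = π(0.0991)⁴/32 = 9.47×10^-6 m⁴; J_DE = π(0.0754)⁴/32 = 3.17×10^-6 m⁴.
θ = (T/G)·Σ L_i/J_i = (1230/42.5×10⁹)·(0.980/2.21×10^-6 + 1.46/3.49×10^-6 + 1.68/9.47×10^-6 + 1.43/3.17×10^-6) = 0.04311 rad.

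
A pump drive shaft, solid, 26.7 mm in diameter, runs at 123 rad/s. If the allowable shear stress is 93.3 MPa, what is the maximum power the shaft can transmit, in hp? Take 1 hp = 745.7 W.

57.5 hp

J = πd⁴/32 = π(0.0267)⁴/32 = 4.989×10^-8 m⁴.
T_max = τ_allow·J/r = 9.33×10^7 × 4.989×10^-8 / 0.0133 = 348.7 N·m.
ω = 123 rad/s, so P_max = T_max·ω = 4.289×10^4 W.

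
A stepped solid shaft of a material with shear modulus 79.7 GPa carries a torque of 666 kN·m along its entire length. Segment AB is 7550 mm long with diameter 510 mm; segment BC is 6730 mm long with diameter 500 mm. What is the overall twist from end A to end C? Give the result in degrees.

J_AB = π(0.510)⁴/32 = 6.64×10^-3 m⁴; J_BC = π(0.500)⁴/32 = 6.14×10^-3 m⁴.
θ = (T/G)·Σ L_i/J_i = (666000/79.7×10⁹)·(7.55/6.64×10^-3 + 6.73/6.14×10^-3) = 0.01866 rad.

1.07°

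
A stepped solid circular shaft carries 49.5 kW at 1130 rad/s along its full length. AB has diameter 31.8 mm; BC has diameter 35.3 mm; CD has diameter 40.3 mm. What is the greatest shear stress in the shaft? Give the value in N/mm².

ω = 1130 rad/s, so T = P/ω = 49.5×10³ / 1130 = 43.81 N·m.
Under the same torque, τ_max = 16T/(πd³) is largest where d is smallest — segment AB (d = 31.8 mm).
τ_max = 16·43.81/(π·(0.0318)³) = 6.938×10^6 Pa.

6.94 N/mm²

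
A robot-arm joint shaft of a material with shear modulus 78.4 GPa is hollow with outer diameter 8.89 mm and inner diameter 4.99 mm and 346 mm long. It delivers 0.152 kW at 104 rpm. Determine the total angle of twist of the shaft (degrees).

6.39°

ω = 2π·104/60 = 10.89 rad/s, so T = P/ω = 0.152×10³ / 10.89 = 13.96 N·m.
J = π(d_o⁴ − d_i⁴)/32 = π(0.00889⁴ − 0.00499⁴)/32 = 5.523×10^-10 m⁴.
θ = T·L/(G·J) = 13.96 × 0.346 / (78.4×10⁹ × 5.523×10^-10) = 0.1115 rad.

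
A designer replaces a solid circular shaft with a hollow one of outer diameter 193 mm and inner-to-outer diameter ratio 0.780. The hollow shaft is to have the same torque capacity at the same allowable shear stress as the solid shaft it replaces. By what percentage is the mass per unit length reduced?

46.7 %

Equal τ_max and T ⇒ the solid shaft needs d_s³ = d_o³(1−k⁴), so d_s = 193·(1−0.780⁴)^(1/3) = 165.4 mm.
Area ratio A_h/A_s = d_o²(1−k²)/d_s² = (1−k²)/(1−k⁴)^(2/3) = 0.5329.
Mass saving = 1 − 0.5329 = 46.7 %.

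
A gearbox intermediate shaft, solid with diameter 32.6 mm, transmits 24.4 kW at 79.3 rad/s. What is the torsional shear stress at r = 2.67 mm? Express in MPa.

7.41 MPa

ω = 79.3 rad/s, so T = P/ω = 24.4×10³ / 79.30 = 307.7 N·m.
J = πd⁴/32 = π(0.0326)⁴/32 = 1.109×10^-7 m⁴.
Shear stress varies linearly with radius: τ = T·r/J = 307.7 × 0.00267 / 1.109×10^-7 = 7.409×10^6 Pa.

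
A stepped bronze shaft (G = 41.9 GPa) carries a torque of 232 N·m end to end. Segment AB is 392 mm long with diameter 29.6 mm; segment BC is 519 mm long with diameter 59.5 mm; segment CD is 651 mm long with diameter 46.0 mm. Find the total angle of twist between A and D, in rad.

J_AB = π(0.0296)⁴/32 = 7.54×10^-8 m⁴; J_BC = π(0.0595)⁴/32 = 1.23×10^-6 m⁴; J_CD = π(0.0460)⁴/32 = 4.40×10^-7 m⁴.
θ = (T/G)·Σ L_i/J_i = (232.0/41.9×10⁹)·(0.392/7.54×10^-8 + 0.519/1.23×10^-6 + 0.651/4.40×10^-7) = 0.03934 rad.

0.0393 rad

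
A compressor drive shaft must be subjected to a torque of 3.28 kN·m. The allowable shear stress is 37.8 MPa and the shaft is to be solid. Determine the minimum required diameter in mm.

76.2 mm

For a solid shaft τ_max = 16T/(πd³), so d = (16T/(π τ_allow))^(1/3) = (16·3280/(π·3.78×10^7))^(1/3) = 0.07617 m.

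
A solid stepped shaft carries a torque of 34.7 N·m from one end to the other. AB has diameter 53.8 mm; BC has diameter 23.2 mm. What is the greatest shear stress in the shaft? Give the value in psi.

Under the same torque, τ_max = 16T/(πd³) is largest where d is smallest — segment BC (d = 23.2 mm).
τ_max = 16·34.70/(π·(0.0232)³) = 1.415×10^7 Pa.

2050 psi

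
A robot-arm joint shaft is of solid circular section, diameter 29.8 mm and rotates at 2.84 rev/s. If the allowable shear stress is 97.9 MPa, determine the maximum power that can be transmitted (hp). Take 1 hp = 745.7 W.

12.2 hp

J = πd⁴/32 = π(0.0298)⁴/32 = 7.742×10^-8 m⁴.
T_max = τ_allow·J/r = 9.79×10^7 × 7.742×10^-8 / 0.0149 = 508.7 N·m.
ω = 2π·2.84 = 17.84 rad/s, so P_max = T_max·ω = 9077 W.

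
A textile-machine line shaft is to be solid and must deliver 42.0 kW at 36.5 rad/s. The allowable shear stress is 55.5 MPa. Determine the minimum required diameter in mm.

47.3 mm

ω = 36.5 rad/s, so T = P/ω = 42.0×10³ / 36.50 = 1151 N·m.
For a solid shaft τ_max = 16T/(πd³), so d = (16T/(π τ_allow))^(1/3) = (16·1151/(π·5.55×10^7))^(1/3) = 0.04727 m.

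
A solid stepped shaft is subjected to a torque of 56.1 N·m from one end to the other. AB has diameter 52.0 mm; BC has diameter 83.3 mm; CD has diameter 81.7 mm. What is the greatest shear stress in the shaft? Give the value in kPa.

2030 kPa

Under the same torque, τ_max = 16T/(πd³) is largest where d is smallest — segment AB (d = 52.0 mm).
τ_max = 16·56.10/(π·(0.0520)³) = 2.032×10^6 Pa.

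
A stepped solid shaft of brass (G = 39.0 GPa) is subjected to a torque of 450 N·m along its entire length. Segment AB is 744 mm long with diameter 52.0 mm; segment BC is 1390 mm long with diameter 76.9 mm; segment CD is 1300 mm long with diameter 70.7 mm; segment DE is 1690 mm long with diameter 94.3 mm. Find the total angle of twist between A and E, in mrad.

25.3 mrad

J_AB = π(0.0520)⁴/32 = 7.18×10^-7 m⁴; J_BC = π(0.0769)⁴/32 = 3.43×10^-6 m⁴; J_CD = π(0.0707)⁴/32 = 2.45×10^-6 m⁴; J_DE = π(0.0943)⁴/32 = 7.76×10^-6 m⁴.
θ = (T/G)·Σ L_i/J_i = (450.0/39.0×10⁹)·(0.744/7.18×10^-7 + 1.39/3.43×10^-6 + 1.30/2.45×10^-6 + 1.69/7.76×10^-6) = 0.02526 rad.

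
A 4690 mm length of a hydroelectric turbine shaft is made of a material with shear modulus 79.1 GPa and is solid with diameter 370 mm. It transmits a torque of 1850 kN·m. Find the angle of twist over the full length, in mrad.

59.6 mrad

J = πd⁴/32 = π(0.370)⁴/32 = 1.840×10^-3 m⁴.
θ = T·L/(G·J) = 1.850e6 × 4.69 / (79.1×10⁹ × 1.840×10^-3) = 0.05962 rad.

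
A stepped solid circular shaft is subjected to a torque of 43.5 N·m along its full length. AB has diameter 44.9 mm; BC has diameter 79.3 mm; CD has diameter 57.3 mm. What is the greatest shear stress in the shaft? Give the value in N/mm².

2.45 N/mm²

Under the same torque, τ_max = 16T/(πd³) is largest where d is smallest — segment AB (d = 44.9 mm).
τ_max = 16·43.50/(π·(0.0449)³) = 2.447×10^6 Pa.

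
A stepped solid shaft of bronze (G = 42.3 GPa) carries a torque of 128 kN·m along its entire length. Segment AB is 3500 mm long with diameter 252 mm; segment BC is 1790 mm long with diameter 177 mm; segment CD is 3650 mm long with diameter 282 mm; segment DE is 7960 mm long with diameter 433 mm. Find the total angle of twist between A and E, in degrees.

J_AB = π(0.252)⁴/32 = 3.96×10^-4 m⁴; J_BC = π(0.177)⁴/32 = 9.64×10^-5 m⁴; J_CD = π(0.282)⁴/32 = 6.21×10^-4 m⁴; J_DE = π(0.433)⁴/32 = 3.45×10^-3 m⁴.
θ = (T/G)·Σ L_i/J_i = (128000/42.3×10⁹)·(3.50/3.96×10^-4 + 1.79/9.64×10^-5 + 3.65/6.21×10^-4 + 7.96/3.45×10^-3) = 0.1077 rad.

6.17°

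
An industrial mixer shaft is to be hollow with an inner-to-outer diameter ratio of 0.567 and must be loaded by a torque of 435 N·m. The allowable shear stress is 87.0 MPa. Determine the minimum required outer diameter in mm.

30.5 mm

For a hollow shaft with d_i/d_o = 0.567: τ_max = 16T/(π d_o³ (1−k⁴)), so d_o = [16T/(π τ_allow (1−k⁴))]^(1/3) = [16·435.0/(π·8.70×10^7·0.8966)]^(1/3) = 0.03051 m.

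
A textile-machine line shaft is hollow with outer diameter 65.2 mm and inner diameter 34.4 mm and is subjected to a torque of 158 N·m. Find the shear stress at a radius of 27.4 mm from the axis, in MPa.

2.65 MPa

J = π(d_o⁴ − d_i⁴)/32 = π(0.0652⁴ − 0.0344⁴)/32 = 1.637×10^-6 m⁴.
Shear stress varies linearly with radius: τ = T·r/J = 158.0 × 0.0274 / 1.637×10^-6 = 2.645×10^6 Pa.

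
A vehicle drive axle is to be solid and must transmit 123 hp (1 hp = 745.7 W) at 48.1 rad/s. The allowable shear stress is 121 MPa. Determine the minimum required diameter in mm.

ω = 48.1 rad/s, so T = P/ω = 123×745.7 / 48.10 = 1907 N·m.
For a solid shaft τ_max = 16T/(πd³), so d = (16T/(π τ_allow))^(1/3) = (16·1907/(π·1.21×10^8))^(1/3) = 0.04314 m.

43.1 mm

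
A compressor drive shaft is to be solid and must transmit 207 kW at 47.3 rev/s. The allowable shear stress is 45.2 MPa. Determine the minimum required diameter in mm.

ω = 2π·47.3 = 297.2 rad/s, so T = P/ω = 207×10³ / 297.2 = 696.5 N·m.
For a solid shaft τ_max = 16T/(πd³), so d = (16T/(π τ_allow))^(1/3) = (16·696.5/(π·4.52×10^7))^(1/3) = 0.04281 m.

42.8 mm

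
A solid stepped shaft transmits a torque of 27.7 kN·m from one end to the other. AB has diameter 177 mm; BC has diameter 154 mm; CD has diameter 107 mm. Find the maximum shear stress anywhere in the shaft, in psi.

16700 psi

Under the same torque, τ_max = 16T/(πd³) is largest where d is smallest — segment CD (d = 107 mm).
τ_max = 16·27700/(π·(0.107)³) = 1.152×10^8 Pa.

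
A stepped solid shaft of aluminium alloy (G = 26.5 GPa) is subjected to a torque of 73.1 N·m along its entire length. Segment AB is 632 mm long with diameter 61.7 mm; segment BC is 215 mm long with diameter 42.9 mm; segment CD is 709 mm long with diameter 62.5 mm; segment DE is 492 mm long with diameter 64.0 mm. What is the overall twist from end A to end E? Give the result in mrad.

J_AB = π(0.0617)⁴/32 = 1.42×10^-6 m⁴; J_BC = π(0.0429)⁴/32 = 3.33×10^-7 m⁴; J_CD = π(0.0625)⁴/32 = 1.50×10^-6 m⁴; J_DE = π(0.0640)⁴/32 = 1.65×10^-6 m⁴.
θ = (T/G)·Σ L_i/J_i = (73.10/26.5×10⁹)·(0.632/1.42×10^-6 + 0.215/3.33×10^-7 + 0.709/1.50×10^-6 + 0.492/1.65×10^-6) = 5.138×10^-3 rad.

5.14 mrad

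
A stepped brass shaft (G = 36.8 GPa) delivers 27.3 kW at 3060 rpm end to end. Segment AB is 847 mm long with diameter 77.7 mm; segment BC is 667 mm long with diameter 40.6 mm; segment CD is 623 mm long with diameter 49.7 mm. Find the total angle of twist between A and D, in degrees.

ω = 2π·3060/60 = 320.4 rad/s, so T = P/ω = 27.3×10³ / 320.4 = 85.19 N·m.
J_AB = π(0.0777)⁴/32 = 3.58×10^-6 m⁴; J_BC = π(0.0406)⁴/32 = 2.67×10^-7 m⁴; J_CD = π(0.0497)⁴/32 = 5.99×10^-7 m⁴.
θ = (T/G)·Σ L_i/J_i = (85.19/36.8×10⁹)·(0.847/3.58×10^-6 + 0.667/2.67×10^-7 + 0.623/5.99×10^-7) = 8.745×10^-3 rad.

0.501°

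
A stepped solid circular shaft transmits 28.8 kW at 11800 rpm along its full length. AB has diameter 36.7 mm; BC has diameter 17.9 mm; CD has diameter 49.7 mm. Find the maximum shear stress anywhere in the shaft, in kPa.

ω = 2π·11800/60 = 1236 rad/s, so T = P/ω = 28.8×10³ / 1236 = 23.31 N·m.
Under the same torque, τ_max = 16T/(πd³) is largest where d is smallest — segment BC (d = 17.9 mm).
τ_max = 16·23.31/(π·(0.0179)³) = 2.070×10^7 Pa.

20700 kPa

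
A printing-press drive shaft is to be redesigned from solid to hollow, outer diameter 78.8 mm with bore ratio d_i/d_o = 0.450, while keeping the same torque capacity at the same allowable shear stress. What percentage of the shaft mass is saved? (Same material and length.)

Equal τ_max and T ⇒ the solid shaft needs d_s³ = d_o³(1−k⁴), so d_s = 78.8·(1−0.450⁴)^(1/3) = 77.71 mm.
Area ratio A_h/A_s = d_o²(1−k²)/d_s² = (1−k²)/(1−k⁴)^(2/3) = 0.8201.
Mass saving = 1 − 0.8201 = 18.0 %.

18.0 %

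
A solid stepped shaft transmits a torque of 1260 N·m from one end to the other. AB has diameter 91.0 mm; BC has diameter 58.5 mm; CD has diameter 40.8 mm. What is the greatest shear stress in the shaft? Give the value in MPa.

94.5 MPa

Under the same torque, τ_max = 16T/(πd³) is largest where d is smallest — segment CD (d = 40.8 mm).
τ_max = 16·1260/(π·(0.0408)³) = 9.448×10^7 Pa.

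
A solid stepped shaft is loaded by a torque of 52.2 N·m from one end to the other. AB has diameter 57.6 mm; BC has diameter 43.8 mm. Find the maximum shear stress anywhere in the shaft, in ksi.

Under the same torque, τ_max = 16T/(πd³) is largest where d is smallest — segment BC (d = 43.8 mm).
τ_max = 16·52.20/(π·(0.0438)³) = 3.164×10^6 Pa.

0.459 ksi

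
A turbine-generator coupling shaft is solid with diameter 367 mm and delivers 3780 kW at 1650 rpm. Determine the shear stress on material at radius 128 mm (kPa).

1570 kPa

ω = 2π·1650/60 = 172.8 rad/s, so T = P/ω = 3780×10³ / 172.8 = 21880 N·m.
J = πd⁴/32 = π(0.367)⁴/32 = 1.781×10^-3 m⁴.
Shear stress varies linearly with radius: τ = T·r/J = 21880 × 0.128 / 1.781×10^-3 = 1.572×10^6 Pa.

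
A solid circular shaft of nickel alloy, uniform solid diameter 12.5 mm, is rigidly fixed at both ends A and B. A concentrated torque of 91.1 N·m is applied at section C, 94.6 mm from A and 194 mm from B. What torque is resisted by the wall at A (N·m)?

61.2 N·m

With uniform GJ and both ends fixed, compatibility θ_AC = θ_CB gives T_A·a = T_B·b, together with T_A + T_B = T₀.
T_A = T₀·b/(a+b) = 91.10·194/288.6 = 61.24 N·m; T_B = 29.86 N·m.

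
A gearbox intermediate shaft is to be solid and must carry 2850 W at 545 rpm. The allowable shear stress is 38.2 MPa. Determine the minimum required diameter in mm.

ω = 2π·545/60 = 57.07 rad/s, so T = P/ω = 2850 / 57.07 = 49.94 N·m.
For a solid shaft τ_max = 16T/(πd³), so d = (16T/(π τ_allow))^(1/3) = (16·49.94/(π·3.82×10^7))^(1/3) = 0.01881 m.

18.8 mm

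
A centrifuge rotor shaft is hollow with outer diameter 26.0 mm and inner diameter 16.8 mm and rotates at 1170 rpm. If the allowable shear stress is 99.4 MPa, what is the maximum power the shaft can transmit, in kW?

J = π(d_o⁴ − d_i⁴)/32 = π(0.0260⁴ − 0.0168⁴)/32 = 3.704×10^-8 m⁴.
T_max = τ_allow·J/r = 9.94×10^7 × 3.704×10^-8 / 0.0130 = 283.2 N·m.
ω = 2π·1170/60 = 122.5 rad/s, so P_max = T_max·ω = 3.470×10^4 W.

34.7 kW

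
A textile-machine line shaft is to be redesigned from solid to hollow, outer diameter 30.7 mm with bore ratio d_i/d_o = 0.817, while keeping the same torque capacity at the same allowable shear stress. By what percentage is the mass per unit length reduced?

Equal τ_max and T ⇒ the solid shaft needs d_s³ = d_o³(1−k⁴), so d_s = 30.7·(1−0.817⁴)^(1/3) = 25.22 mm.
Area ratio A_h/A_s = d_o²(1−k²)/d_s² = (1−k²)/(1−k⁴)^(2/3) = 0.4927.
Mass saving = 1 − 0.4927 = 50.7 %.

50.7 %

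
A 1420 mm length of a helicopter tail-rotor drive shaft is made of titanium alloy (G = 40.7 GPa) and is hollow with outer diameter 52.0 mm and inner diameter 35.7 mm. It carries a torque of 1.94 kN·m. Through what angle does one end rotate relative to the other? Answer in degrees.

6.95°

J = π(d_o⁴ − d_i⁴)/32 = π(0.0520⁴ − 0.0357⁴)/32 = 5.583×10^-7 m⁴.
θ = T·L/(G·J) = 1940 × 1.42 / (40.7×10⁹ × 5.583×10^-7) = 0.1212 rad.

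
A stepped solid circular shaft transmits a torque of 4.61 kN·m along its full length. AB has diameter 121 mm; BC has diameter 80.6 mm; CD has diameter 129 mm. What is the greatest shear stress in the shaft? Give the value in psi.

Under the same torque, τ_max = 16T/(πd³) is largest where d is smallest — segment BC (d = 80.6 mm).
τ_max = 16·4610/(π·(0.0806)³) = 4.484×10^7 Pa.

6500 psi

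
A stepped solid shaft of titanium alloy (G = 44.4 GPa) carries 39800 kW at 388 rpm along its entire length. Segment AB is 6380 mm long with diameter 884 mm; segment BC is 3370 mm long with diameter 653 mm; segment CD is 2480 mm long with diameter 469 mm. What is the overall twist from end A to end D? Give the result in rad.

ω = 2π·388/60 = 40.63 rad/s, so T = P/ω = 39800×10³ / 40.63 = 979500 N·m.
J_AB = π(0.884)⁴/32 = 0.0600 m⁴; J_BC = π(0.653)⁴/32 = 0.0179 m⁴; J_CD = π(0.469)⁴/32 = 4.75×10^-3 m⁴.
θ = (T/G)·Σ L_i/J_i = (979500/44.4×10⁹)·(6.38/0.0600 + 3.37/0.0179 + 2.48/4.75×10^-3) = 0.01803 rad.

0.0180 rad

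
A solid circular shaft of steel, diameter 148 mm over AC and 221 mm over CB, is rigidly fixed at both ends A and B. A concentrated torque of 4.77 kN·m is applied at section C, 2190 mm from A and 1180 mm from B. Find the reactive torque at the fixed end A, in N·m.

Compatibility: T_A·a/J_AC = T_B·b/J_CB with T_A + T_B = T₀.
J_AC = 4.71×10^-5 m⁴, J_CB = 2.34×10^-4 m⁴, so T_A = T₀·(J_AC/a)/((J_AC/a)+(J_CB/b)) = 466.4 N·m, T_B = 4304 N·m.

466 N·m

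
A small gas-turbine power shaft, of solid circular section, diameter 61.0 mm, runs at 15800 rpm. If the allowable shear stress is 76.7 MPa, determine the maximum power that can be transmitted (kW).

J = πd⁴/32 = π(0.0610)⁴/32 = 1.359×10^-6 m⁴.
T_max = τ_allow·J/r = 7.67×10^7 × 1.359×10^-6 / 0.0305 = 3418 N·m.
ω = 2π·15800/60 = 1655 rad/s, so P_max = T_max·ω = 5.656×10^6 W.

5660 kW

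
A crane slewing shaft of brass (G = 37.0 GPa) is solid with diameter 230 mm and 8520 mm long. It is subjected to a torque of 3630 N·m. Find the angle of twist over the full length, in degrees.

J = πd⁴/32 = π(0.230)⁴/32 = 2.747×10^-4 m⁴.
θ = T·L/(G·J) = 3630 × 8.52 / (37.0×10⁹ × 2.747×10^-4) = 3.043×10^-3 rad.

0.174°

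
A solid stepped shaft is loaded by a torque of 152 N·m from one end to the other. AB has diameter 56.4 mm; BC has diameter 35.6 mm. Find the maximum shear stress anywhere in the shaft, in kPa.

17200 kPa

Under the same torque, τ_max = 16T/(πd³) is largest where d is smallest — segment BC (d = 35.6 mm).
τ_max = 16·152.0/(π·(0.0356)³) = 1.716×10^7 Pa.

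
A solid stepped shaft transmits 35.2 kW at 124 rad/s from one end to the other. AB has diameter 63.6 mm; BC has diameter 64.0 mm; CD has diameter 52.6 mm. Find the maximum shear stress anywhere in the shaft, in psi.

ω = 124 rad/s, so T = P/ω = 35.2×10³ / 124.0 = 283.9 N·m.
Under the same torque, τ_max = 16T/(πd³) is largest where d is smallest — segment CD (d = 52.6 mm).
τ_max = 16·283.9/(π·(0.0526)³) = 9.934×10^6 Pa.

1440 psi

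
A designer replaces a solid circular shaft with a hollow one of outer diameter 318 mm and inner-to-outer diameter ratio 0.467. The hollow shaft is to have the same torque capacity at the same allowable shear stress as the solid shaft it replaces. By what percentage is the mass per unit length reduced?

19.2 %

Equal τ_max and T ⇒ the solid shaft needs d_s³ = d_o³(1−k⁴), so d_s = 318·(1−0.467⁴)^(1/3) = 312.9 mm.
Area ratio A_h/A_s = d_o²(1−k²)/d_s² = (1−k²)/(1−k⁴)^(2/3) = 0.8077.
Mass saving = 1 − 0.8077 = 19.2 %.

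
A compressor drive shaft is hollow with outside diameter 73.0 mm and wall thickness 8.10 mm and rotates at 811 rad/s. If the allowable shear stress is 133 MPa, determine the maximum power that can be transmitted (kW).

J = π(d_o⁴ − d_i⁴)/32 = π(0.0730⁴ − 0.0568⁴)/32 = 1.766×10^-6 m⁴.
T_max = τ_allow·J/r = 1.33×10^8 × 1.766×10^-6 / 0.0365 = 6435 N·m.
ω = 811 rad/s, so P_max = T_max·ω = 5.219×10^6 W.

5220 kW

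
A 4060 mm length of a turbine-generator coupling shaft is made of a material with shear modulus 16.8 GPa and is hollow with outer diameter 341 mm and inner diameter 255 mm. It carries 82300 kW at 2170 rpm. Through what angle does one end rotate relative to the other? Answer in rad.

ω = 2π·2170/60 = 227.2 rad/s, so T = P/ω = 82300×10³ / 227.2 = 362200 N·m.
J = π(d_o⁴ − d_i⁴)/32 = π(0.341⁴ − 0.255⁴)/32 = 9.123×10^-4 m⁴.
θ = T·L/(G·J) = 362200 × 4.06 / (16.8×10⁹ × 9.123×10^-4) = 0.09593 rad.

0.0959 rad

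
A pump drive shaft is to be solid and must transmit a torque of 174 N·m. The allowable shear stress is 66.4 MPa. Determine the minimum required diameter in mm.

23.7 mm

For a solid shaft τ_max = 16T/(πd³), so d = (16T/(π τ_allow))^(1/3) = (16·174.0/(π·6.64×10^7))^(1/3) = 0.02372 m.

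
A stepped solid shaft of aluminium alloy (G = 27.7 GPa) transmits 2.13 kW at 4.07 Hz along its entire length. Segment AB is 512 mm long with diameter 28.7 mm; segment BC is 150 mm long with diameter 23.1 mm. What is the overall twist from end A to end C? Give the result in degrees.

ω = 2π·4.07 = 25.57 rad/s, so T = P/ω = 2.13×10³ / 25.57 = 83.29 N·m.
J_AB = π(0.0287)⁴/32 = 6.66×10^-8 m⁴; J_BC = π(0.0231)⁴/32 = 2.80×10^-8 m⁴.
θ = (T/G)·Σ L_i/J_i = (83.29/27.7×10⁹)·(0.512/6.66×10^-8 + 0.150/2.80×10^-8) = 0.03925 rad.

2.25°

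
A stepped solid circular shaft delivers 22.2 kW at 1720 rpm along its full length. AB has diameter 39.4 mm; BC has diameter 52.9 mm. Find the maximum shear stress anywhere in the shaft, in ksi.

ω = 2π·1720/60 = 180.1 rad/s, so T = P/ω = 22.2×10³ / 180.1 = 123.3 N·m.
Under the same torque, τ_max = 16T/(πd³) is largest where d is smallest — segment AB (d = 39.4 mm).
τ_max = 16·123.3/(π·(0.0394)³) = 1.026×10^7 Pa.

1.49 ksi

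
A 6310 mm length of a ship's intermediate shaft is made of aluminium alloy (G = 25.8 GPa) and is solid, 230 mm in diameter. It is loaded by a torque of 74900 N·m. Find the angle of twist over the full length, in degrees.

3.82°

J = πd⁴/32 = π(0.230)⁴/32 = 2.747×10^-4 m⁴.
θ = T·L/(G·J) = 74900 × 6.31 / (25.8×10⁹ × 2.747×10^-4) = 0.06668 rad.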